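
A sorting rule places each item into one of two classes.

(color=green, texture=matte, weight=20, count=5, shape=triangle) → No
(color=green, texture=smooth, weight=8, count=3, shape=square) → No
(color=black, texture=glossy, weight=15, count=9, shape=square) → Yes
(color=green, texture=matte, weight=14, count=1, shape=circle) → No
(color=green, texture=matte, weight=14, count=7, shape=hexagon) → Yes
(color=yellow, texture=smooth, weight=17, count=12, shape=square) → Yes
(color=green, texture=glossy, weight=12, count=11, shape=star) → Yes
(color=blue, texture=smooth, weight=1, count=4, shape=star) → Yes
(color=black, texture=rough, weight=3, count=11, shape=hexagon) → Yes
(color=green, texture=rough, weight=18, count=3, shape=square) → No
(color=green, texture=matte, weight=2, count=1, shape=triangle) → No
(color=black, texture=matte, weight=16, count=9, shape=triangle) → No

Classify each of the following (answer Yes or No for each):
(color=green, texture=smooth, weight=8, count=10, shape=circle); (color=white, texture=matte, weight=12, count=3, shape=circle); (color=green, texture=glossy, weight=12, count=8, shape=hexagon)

Yes, No, Yes

The distinguishing property — shape is not triangle AND count ≥ 4 — holds for all the 'Yes' cases and none of the 'No' cases.
(color=green, texture=smooth, weight=8, count=10, shape=circle) → shape is circle, count = 10 → Yes. (color=white, texture=matte, weight=12, count=3, shape=circle) → shape is circle, count = 3 → No. (color=green, texture=glossy, weight=12, count=8, shape=hexagon) → shape is hexagon, count = 8 → Yes.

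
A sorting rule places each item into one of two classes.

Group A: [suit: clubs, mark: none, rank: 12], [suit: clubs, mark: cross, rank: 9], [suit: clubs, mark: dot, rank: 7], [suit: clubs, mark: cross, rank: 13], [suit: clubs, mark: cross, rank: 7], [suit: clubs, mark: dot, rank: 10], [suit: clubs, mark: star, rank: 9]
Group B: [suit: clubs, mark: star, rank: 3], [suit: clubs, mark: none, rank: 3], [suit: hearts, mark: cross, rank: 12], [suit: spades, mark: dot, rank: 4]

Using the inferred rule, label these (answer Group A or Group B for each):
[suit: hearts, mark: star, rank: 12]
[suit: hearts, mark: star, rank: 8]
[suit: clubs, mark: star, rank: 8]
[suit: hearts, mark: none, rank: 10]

Group B, Group B, Group A, Group B

The common property of the 'Group A' items is: suit is clubs AND rank ≥ 4. No 'Group B' item has it.
[suit: hearts, mark: star, rank: 12]: suit is hearts, rank = 12, fails the rule → Group B.
[suit: hearts, mark: star, rank: 8]: suit is hearts, rank = 8, fails the rule → Group B.
[suit: clubs, mark: star, rank: 8]: suit is clubs, rank = 8, has this property → Group A.
[suit: hearts, mark: none, rank: 10]: suit is hearts, rank = 10, fails the rule → Group B.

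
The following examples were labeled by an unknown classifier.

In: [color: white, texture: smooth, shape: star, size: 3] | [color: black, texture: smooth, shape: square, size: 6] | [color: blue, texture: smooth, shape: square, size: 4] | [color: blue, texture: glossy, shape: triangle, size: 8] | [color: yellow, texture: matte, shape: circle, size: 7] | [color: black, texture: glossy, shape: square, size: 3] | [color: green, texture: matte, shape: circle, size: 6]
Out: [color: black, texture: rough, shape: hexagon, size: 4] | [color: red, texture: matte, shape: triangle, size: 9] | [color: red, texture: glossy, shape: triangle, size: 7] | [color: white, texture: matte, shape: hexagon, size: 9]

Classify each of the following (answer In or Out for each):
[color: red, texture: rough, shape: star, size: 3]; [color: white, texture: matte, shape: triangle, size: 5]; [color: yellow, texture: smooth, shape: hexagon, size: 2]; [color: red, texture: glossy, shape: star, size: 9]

Rule: shape is not hexagon AND color is not red. This holds for each 'In' example and fails for each 'Out' one.
[color: red, texture: rough, shape: star, size: 3]: shape is star, color is red — does not satisfy this, so Out. [color: white, texture: matte, shape: triangle, size: 5]: shape is triangle, color is white — fits, so In. [color: yellow, texture: smooth, shape: hexagon, size: 2]: shape is hexagon, color is yellow — does not satisfy this, so Out. [color: red, texture: glossy, shape: star, size: 9]: shape is star, color is red — does not satisfy this, so Out.

Out, In, Out, Out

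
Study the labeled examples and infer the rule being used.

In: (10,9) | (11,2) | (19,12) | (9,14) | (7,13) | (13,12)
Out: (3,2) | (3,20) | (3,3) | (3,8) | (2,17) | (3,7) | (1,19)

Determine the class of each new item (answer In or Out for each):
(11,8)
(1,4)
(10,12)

In, Out, In

The rule appears to be: first ≥ 7.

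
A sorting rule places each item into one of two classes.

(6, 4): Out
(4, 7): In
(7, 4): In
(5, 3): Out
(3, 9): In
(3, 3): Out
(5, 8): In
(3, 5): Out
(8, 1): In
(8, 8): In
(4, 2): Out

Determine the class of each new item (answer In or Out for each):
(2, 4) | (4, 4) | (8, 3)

The common property of the 'In' items is: max ≥ 7. No 'Out' item has it.
(2, 4) → max 4 → Out. (4, 4) → max 4 → Out. (8, 3) → max 8 → In.

Out, Out, In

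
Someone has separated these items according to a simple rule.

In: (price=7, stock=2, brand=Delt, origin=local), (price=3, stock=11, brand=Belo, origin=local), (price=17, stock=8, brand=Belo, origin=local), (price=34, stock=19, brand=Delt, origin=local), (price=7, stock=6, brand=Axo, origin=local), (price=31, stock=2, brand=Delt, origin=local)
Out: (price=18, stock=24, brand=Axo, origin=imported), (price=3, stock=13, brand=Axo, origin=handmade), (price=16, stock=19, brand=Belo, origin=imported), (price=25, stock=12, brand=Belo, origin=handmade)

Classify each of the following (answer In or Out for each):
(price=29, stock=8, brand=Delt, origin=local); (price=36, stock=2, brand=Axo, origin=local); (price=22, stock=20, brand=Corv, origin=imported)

In, In, Out

One predicate separates the groups cleanly: origin is local.
(price=29, stock=8, brand=Delt, origin=local) → origin is local → In.
(price=36, stock=2, brand=Axo, origin=local) → origin is local → In.
(price=22, stock=20, brand=Corv, origin=imported) → origin is imported → Out.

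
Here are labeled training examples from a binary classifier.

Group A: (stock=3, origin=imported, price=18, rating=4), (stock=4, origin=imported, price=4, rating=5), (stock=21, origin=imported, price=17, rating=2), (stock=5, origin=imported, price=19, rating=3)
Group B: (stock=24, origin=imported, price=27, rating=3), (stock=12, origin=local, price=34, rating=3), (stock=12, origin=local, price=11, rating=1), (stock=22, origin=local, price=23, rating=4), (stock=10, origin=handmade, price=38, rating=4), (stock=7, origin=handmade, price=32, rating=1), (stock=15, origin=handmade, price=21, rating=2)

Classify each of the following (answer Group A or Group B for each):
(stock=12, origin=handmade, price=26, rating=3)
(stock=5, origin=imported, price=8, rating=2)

Group B, Group A

A rule that fits every label: origin is imported AND price ≤ 19 — true of each 'Group A' example, false of each 'Group B' one.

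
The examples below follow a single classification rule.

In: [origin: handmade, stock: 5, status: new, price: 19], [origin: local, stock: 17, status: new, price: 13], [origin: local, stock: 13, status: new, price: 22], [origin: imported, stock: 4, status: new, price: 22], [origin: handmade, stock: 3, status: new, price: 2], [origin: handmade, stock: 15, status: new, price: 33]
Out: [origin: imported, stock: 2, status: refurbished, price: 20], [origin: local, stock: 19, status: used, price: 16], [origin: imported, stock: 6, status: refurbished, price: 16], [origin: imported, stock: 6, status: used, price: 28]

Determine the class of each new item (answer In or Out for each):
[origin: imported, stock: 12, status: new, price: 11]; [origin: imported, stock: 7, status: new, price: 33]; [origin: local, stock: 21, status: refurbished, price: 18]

All 'In' examples share one property — status is new — and every 'Out' example lacks it.
[origin: imported, stock: 12, status: new, price: 11] — status is new, hence In. [origin: imported, stock: 7, status: new, price: 33] — status is new, hence In. [origin: local, stock: 21, status: refurbished, price: 18] — status is refurbished, hence Out.

In, In, Out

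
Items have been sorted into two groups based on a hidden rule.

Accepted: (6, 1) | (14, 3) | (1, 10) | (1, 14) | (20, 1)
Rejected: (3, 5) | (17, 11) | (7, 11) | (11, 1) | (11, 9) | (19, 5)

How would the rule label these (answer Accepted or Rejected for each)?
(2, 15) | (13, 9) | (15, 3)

The simplest hypothesis consistent with all the labels is: sum is odd.
(2, 15): 2+15 = 17 — passes, so Accepted. (13, 9): 13+9 = 22 — lacks this property, so Rejected. (15, 3): 15+3 = 18 — lacks this property, so Rejected.

Accepted, Rejected, Rejected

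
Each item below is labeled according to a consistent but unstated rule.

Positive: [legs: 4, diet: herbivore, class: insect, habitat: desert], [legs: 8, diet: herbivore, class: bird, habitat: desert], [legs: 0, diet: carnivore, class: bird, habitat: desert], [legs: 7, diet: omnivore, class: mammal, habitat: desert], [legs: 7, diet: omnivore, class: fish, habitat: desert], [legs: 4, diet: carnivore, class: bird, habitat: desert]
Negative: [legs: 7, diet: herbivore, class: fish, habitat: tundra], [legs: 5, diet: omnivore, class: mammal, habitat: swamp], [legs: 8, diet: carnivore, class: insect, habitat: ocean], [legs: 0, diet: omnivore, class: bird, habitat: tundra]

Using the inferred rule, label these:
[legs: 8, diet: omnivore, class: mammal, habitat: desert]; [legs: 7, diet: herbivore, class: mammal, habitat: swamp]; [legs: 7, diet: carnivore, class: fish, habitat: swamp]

A rule that fits every label: habitat is desert — true of each 'Positive' example, false of each 'Negative' one.

Positive, Negative, Negative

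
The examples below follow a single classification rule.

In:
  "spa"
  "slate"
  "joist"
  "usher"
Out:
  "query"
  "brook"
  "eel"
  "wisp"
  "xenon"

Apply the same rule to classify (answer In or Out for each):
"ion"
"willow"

Out, Out

Rule: odd length AND contains 's'. This holds for each 'In' example and fails for each 'Out' one.
"ion": length 3, no 's', doesn't match → Out. "willow": length 6, no 's', doesn't match → Out.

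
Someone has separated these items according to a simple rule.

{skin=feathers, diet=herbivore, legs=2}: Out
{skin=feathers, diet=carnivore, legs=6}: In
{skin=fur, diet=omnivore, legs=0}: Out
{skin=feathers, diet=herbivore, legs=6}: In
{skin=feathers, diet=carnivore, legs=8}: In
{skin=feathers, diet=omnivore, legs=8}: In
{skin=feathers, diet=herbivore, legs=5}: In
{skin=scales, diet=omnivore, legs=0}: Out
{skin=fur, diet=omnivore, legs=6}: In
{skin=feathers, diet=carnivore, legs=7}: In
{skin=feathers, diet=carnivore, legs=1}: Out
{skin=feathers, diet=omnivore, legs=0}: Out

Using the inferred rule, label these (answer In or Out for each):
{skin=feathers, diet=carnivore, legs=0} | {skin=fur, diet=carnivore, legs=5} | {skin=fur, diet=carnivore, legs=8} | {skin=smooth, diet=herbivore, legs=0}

Out, In, In, Out

The common property of the 'In' items is: legs ≥ 5. No 'Out' item has it.
{skin=feathers, diet=carnivore, legs=0}: Out (legs = 0). {skin=fur, diet=carnivore, legs=5}: In (legs = 5). {skin=fur, diet=carnivore, legs=8}: In (legs = 8). {skin=smooth, diet=herbivore, legs=0}: Out (legs = 0).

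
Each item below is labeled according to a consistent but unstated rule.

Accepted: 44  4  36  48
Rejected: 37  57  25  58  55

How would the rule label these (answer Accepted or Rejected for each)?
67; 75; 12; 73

The distinguishing property — multiple of 4 — holds for all the 'Accepted' cases and none of the 'Rejected' cases.

Rejected, Rejected, Accepted, Rejected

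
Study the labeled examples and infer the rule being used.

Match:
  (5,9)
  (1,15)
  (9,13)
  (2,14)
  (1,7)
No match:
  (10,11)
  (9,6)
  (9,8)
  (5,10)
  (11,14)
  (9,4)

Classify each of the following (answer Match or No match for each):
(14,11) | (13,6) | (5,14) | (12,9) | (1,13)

No match, No match, No match, No match, Match

The common property of the 'Match' items is: sum is even. No 'No match' item has it.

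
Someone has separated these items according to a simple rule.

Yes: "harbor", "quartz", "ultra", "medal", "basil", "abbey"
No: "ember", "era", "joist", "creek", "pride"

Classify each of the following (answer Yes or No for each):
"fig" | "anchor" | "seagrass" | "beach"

No, Yes, Yes, Yes

Every 'Yes' example satisfies: length ≥ 5 AND contains 'a'. None of the 'No' examples do.
"fig": length 3, no 'a' — doesn't qualify, so No. "anchor": length 6, has 'a' — checks out, so Yes. "seagrass": length 8, has 'a' — checks out, so Yes. "beach": length 5, has 'a' — checks out, so Yes.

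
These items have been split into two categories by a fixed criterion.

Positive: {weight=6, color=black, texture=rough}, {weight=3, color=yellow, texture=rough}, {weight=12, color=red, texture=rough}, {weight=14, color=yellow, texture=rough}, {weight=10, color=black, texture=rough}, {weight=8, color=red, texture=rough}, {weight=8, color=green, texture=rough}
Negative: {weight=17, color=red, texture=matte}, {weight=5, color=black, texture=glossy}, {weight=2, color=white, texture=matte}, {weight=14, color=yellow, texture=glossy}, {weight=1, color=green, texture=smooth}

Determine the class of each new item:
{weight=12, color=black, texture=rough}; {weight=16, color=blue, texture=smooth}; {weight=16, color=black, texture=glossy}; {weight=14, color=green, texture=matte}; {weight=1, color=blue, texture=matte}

Positive, Negative, Negative, Negative, Negative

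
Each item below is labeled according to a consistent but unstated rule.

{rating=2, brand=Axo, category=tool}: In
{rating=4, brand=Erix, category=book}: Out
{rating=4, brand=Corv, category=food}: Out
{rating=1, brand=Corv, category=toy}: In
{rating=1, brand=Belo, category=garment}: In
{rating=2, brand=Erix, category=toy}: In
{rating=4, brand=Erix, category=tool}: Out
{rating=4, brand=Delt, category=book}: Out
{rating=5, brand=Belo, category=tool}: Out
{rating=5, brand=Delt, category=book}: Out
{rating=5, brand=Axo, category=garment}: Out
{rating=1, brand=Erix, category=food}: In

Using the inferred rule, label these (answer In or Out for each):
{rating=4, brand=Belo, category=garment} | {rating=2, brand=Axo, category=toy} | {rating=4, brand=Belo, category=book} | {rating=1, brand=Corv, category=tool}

Out, In, Out, In

'In' ⟺ rating ≤ 2.
Out: {rating=4, brand=Belo, category=garment}, since rating = 4.
In: {rating=2, brand=Axo, category=toy}, since rating = 2.
Out: {rating=4, brand=Belo, category=book}, since rating = 4.
In: {rating=1, brand=Corv, category=tool}, since rating = 1.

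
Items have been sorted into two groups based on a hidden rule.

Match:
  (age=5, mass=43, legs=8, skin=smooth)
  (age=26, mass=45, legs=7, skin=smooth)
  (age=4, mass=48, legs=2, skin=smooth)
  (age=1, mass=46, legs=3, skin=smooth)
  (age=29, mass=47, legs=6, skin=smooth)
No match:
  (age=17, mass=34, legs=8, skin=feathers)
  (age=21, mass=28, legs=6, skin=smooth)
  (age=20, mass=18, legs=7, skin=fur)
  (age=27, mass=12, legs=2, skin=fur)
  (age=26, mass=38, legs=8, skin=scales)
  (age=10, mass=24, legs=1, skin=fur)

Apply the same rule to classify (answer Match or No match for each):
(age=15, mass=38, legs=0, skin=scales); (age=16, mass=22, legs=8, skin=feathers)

No match, No match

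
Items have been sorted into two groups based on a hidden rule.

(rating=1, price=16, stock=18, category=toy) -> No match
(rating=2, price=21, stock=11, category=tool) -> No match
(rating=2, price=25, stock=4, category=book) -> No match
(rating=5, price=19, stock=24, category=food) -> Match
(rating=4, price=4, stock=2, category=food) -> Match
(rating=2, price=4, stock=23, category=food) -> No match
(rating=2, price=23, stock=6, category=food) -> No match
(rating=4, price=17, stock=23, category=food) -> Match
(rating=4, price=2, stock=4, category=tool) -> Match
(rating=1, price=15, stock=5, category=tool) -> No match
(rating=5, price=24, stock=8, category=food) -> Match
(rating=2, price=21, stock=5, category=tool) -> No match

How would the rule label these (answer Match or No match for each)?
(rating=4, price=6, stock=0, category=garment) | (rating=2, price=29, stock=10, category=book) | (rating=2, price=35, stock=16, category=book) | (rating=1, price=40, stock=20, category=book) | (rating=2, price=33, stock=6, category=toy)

Match, No match, No match, No match, No match

The common property of the 'Match' items is: rating ≥ 4. No 'No match' item has it.
Match: (rating=4, price=6, stock=0, category=garment), since rating = 4. No match: (rating=2, price=29, stock=10, category=book), since rating = 2. No match: (rating=2, price=35, stock=16, category=book), since rating = 2. No match: (rating=1, price=40, stock=20, category=book), since rating = 1. No match: (rating=2, price=33, stock=6, category=toy), since rating = 2.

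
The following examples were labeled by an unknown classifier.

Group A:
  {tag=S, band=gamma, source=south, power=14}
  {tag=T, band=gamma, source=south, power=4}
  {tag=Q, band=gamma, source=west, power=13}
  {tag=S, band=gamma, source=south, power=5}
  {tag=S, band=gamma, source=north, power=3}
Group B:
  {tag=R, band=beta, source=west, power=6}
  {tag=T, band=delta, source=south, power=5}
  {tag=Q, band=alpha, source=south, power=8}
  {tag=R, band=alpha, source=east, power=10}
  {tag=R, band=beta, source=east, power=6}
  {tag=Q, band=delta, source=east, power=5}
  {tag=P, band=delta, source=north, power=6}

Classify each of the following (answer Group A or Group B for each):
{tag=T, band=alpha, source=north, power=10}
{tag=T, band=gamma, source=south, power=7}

Group B, Group A

Checking candidate rules against both groups, what survives is: band is gamma.
{tag=T, band=alpha, source=north, power=10}: Group B (band is alpha).
{tag=T, band=gamma, source=south, power=7}: Group A (band is gamma).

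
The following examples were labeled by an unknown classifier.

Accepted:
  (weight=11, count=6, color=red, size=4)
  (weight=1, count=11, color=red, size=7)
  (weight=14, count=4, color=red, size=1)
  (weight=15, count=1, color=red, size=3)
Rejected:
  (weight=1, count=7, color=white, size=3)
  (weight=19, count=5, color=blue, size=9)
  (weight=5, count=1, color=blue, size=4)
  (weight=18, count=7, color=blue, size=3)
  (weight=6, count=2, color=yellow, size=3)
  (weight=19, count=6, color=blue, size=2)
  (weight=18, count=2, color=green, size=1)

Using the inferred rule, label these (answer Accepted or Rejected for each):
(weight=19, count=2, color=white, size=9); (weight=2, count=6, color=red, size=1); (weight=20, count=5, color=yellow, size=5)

The simplest hypothesis consistent with all the labels is: color is red.
(weight=19, count=2, color=white, size=9): Rejected (color is white).
(weight=2, count=6, color=red, size=1): Accepted (color is red).
(weight=20, count=5, color=yellow, size=5): Rejected (color is yellow).

Rejected, Accepted, Rejected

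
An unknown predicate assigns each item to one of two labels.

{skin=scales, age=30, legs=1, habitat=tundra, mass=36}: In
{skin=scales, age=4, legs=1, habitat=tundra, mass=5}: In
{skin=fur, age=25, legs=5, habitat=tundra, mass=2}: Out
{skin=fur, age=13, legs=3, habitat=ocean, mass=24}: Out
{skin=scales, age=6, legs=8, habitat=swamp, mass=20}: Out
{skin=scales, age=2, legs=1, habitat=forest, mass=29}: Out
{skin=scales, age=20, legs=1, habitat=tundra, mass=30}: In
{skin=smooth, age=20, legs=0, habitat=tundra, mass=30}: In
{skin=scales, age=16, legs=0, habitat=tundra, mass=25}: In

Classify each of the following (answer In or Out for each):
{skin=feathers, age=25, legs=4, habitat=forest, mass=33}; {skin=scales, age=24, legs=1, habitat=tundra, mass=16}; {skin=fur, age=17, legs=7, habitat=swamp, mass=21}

Out, In, Out

The common property of the 'In' items is: habitat is tundra AND legs ≤ 1. No 'Out' item has it.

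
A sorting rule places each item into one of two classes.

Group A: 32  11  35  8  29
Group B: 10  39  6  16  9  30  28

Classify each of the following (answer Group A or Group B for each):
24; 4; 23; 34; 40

Group B, Group B, Group A, Group B, Group B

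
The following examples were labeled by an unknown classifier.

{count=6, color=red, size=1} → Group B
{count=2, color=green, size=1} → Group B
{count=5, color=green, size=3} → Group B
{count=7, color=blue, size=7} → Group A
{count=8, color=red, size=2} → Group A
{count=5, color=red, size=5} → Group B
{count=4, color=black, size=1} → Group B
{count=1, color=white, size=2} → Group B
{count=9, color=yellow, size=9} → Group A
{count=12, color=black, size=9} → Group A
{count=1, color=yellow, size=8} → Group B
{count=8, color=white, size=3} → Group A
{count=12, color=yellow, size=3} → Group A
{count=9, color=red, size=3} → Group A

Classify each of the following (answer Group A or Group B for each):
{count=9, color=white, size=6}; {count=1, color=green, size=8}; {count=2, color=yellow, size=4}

Group A, Group B, Group B

One predicate separates the groups cleanly: count ≥ 7.
Group A: {count=9, color=white, size=6}, since count = 9. Group B: {count=1, color=green, size=8}, since count = 1. Group B: {count=2, color=yellow, size=4}, since count = 2.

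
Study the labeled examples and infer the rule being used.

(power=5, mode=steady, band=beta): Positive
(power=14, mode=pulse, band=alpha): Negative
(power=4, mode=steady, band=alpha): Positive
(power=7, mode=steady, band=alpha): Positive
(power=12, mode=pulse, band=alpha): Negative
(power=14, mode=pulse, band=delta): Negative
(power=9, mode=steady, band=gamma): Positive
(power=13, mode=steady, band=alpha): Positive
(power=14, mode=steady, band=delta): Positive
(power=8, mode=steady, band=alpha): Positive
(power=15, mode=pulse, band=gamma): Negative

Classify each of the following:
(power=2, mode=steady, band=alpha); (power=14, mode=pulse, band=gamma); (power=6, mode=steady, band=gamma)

Positive, Negative, Positive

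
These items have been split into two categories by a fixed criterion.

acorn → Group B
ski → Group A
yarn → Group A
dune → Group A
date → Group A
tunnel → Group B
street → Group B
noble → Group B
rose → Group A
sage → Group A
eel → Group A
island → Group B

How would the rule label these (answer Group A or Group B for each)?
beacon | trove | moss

Group B, Group B, Group A

'Group A' ⟺ length ≤ 4.
Group B: beacon, since length 6. Group B: trove, since length 5. Group A: moss, since length 4.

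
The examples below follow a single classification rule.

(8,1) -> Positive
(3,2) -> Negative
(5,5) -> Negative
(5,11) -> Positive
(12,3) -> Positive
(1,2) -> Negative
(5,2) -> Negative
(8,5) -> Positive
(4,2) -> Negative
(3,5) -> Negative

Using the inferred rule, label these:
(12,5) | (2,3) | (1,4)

The classifier is using: max ≥ 8.
(12,5): Positive (max 12). (2,3): Negative (max 3). (1,4): Negative (max 4).

Positive, Negative, Negative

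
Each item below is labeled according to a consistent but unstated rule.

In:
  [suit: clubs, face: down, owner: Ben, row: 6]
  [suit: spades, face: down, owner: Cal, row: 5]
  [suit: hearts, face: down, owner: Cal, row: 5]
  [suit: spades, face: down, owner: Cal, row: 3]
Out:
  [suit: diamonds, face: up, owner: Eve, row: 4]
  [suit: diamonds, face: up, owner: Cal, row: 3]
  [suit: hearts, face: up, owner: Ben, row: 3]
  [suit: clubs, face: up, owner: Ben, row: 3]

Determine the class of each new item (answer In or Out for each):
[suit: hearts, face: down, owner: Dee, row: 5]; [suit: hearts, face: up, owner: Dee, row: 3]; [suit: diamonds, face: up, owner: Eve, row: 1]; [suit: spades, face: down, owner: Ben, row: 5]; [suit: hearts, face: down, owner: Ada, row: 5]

Rule: face is down. This holds for each 'In' example and fails for each 'Out' one.
[suit: hearts, face: down, owner: Dee, row: 5]: face is down — checks out, so In. [suit: hearts, face: up, owner: Dee, row: 3]: face is up — fails this test, so Out. [suit: diamonds, face: up, owner: Eve, row: 1]: face is up — fails this test, so Out. [suit: spades, face: down, owner: Ben, row: 5]: face is down — checks out, so In. [suit: hearts, face: down, owner: Ada, row: 5]: face is down — checks out, so In.

In, Out, Out, In, In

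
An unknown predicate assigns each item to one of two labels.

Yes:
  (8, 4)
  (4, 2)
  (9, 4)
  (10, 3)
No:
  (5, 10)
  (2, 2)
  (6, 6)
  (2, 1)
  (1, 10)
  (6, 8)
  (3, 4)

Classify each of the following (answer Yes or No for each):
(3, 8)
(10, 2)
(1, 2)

'Yes' ⟺ first > second AND sum ≥ 4.
(3, 8): No (3 < 8, 3+8 = 11). (10, 2): Yes (10 > 2, 10+2 = 12). (1, 2): No (1 < 2, 1+2 = 3).

No, Yes, No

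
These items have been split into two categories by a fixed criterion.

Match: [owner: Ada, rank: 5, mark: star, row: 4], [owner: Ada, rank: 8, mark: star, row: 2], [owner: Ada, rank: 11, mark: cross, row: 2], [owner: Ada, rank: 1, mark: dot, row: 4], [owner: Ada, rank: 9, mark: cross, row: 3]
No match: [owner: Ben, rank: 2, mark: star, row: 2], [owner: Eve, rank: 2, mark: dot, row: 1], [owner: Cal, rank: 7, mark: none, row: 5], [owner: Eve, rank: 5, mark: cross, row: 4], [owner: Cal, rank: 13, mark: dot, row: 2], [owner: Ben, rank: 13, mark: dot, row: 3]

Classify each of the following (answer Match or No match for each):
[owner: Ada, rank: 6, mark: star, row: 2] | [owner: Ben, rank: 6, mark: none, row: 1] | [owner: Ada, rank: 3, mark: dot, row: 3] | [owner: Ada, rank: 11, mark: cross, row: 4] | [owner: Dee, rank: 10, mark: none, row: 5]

A rule that fits every label: owner is Ada — true of each 'Match' example, false of each 'No match' one.
[owner: Ada, rank: 6, mark: star, row: 2]: owner is Ada — fits, so Match. [owner: Ben, rank: 6, mark: none, row: 1]: owner is Ben — does not satisfy this, so No match. [owner: Ada, rank: 3, mark: dot, row: 3]: owner is Ada — fits, so Match. [owner: Ada, rank: 11, mark: cross, row: 4]: owner is Ada — fits, so Match. [owner: Dee, rank: 10, mark: none, row: 5]: owner is Dee — does not satisfy this, so No match.

Match, No match, Match, Match, No match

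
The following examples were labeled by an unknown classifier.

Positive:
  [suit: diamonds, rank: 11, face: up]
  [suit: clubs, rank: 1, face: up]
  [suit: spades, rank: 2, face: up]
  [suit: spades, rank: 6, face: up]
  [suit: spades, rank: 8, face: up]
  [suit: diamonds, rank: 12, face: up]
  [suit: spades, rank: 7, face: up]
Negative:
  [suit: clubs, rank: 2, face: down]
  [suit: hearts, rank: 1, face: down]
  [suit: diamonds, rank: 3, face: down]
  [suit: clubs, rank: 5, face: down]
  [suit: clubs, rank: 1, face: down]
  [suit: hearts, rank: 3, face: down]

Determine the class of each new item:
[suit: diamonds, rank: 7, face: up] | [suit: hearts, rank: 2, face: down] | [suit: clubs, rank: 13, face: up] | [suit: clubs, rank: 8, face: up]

Positive, Negative, Positive, Positive

Looking at the examples, the only property every 'Positive' case has and every 'Negative' case lacks is: face is up.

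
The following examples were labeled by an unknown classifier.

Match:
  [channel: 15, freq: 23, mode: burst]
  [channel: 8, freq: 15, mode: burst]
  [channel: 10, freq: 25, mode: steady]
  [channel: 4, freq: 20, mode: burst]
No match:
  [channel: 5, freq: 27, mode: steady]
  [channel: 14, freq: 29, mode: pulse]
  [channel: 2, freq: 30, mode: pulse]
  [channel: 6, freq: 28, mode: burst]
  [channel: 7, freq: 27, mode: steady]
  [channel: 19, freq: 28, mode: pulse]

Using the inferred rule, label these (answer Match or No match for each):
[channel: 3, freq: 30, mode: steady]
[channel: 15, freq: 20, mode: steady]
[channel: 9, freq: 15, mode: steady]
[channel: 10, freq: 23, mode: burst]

No match, Match, Match, Match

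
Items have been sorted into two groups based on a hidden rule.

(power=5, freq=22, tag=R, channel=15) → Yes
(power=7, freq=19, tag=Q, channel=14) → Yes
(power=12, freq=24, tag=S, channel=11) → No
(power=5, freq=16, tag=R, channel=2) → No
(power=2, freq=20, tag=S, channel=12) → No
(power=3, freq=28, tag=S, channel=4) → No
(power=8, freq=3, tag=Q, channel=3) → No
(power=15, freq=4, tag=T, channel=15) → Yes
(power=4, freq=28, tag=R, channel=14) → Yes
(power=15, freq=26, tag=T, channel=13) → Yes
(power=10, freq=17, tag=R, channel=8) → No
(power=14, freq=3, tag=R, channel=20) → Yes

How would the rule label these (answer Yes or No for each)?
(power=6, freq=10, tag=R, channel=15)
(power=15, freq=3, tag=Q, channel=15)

A rule that fits every label: channel ≥ 13 — true of each 'Yes' example, false of each 'No' one.

Yes, Yes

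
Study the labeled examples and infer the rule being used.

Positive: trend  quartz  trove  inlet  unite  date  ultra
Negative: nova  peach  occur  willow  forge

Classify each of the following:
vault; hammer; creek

The common property of the 'Positive' items is: contains 't'. No 'Negative' item has it.

Positive, Negative, Negative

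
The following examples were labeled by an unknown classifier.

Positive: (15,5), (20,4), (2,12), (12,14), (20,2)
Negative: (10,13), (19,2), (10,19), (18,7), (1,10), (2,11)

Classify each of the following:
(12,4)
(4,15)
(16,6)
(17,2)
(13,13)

Positive, Negative, Positive, Negative, Positive

The rule appears to be: sum is even.
(12,4) — 12+4 = 16, hence Positive. (4,15) — 4+15 = 19, hence Negative. (16,6) — 16+6 = 22, hence Positive. (17,2) — 17+2 = 19, hence Negative. (13,13) — 13+13 = 26, hence Positive.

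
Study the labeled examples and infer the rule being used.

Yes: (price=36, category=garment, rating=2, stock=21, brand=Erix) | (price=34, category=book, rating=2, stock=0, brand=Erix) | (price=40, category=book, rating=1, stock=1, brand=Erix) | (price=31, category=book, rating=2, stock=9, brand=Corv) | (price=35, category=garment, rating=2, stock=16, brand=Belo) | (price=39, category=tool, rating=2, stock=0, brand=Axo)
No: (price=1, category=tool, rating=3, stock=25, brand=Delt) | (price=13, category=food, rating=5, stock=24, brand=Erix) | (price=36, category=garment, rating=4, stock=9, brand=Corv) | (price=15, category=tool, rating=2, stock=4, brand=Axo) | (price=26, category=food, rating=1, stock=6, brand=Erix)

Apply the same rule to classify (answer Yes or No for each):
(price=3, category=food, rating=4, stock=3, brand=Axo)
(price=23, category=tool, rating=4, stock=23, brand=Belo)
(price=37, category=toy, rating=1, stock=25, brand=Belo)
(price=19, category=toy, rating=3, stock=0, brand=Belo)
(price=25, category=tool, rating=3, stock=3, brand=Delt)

No, No, Yes, No, No

The classifier is using: rating ≤ 2 AND price ≥ 31.
(price=3, category=food, rating=4, stock=3, brand=Axo): rating = 4, price = 3, fails the rule → No. (price=23, category=tool, rating=4, stock=23, brand=Belo): rating = 4, price = 23, fails the rule → No. (price=37, category=toy, rating=1, stock=25, brand=Belo): rating = 1, price = 37, fits → Yes. (price=19, category=toy, rating=3, stock=0, brand=Belo): rating = 3, price = 19, fails the rule → No. (price=25, category=tool, rating=3, stock=3, brand=Delt): rating = 3, price = 25, fails the rule → No.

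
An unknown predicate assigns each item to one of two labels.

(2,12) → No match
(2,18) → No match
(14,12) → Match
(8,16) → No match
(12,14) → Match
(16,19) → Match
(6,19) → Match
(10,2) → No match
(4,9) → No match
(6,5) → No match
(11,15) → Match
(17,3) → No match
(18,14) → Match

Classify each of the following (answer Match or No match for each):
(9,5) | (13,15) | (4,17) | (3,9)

No match, Match, No match, No match

The common property of the 'Match' items is: sum ≥ 25. No 'No match' item has it.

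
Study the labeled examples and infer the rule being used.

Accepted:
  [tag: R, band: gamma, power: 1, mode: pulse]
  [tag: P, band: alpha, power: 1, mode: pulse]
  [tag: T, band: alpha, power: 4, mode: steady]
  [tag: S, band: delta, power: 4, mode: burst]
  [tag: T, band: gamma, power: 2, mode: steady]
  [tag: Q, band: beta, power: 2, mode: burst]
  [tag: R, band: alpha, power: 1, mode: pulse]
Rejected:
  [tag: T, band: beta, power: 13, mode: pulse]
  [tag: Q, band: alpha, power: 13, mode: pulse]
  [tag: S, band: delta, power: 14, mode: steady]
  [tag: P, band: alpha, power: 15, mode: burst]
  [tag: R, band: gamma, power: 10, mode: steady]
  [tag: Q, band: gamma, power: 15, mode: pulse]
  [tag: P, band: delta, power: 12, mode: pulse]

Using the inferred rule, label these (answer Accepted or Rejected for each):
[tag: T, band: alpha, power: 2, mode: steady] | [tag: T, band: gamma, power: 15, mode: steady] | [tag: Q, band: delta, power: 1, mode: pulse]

Accepted, Rejected, Accepted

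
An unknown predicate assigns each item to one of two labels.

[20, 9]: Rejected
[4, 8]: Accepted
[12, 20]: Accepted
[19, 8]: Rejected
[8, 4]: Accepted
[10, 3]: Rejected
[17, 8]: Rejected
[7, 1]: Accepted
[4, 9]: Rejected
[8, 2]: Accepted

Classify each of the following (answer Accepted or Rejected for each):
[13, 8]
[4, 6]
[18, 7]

Rejected, Accepted, Rejected

Looking at the examples, the only property every 'Accepted' case has and every 'Rejected' case lacks is: sum is even.
[13, 8] — 13+8 = 21, hence Rejected. [4, 6] — 4+6 = 10, hence Accepted. [18, 7] — 18+7 = 25, hence Rejected.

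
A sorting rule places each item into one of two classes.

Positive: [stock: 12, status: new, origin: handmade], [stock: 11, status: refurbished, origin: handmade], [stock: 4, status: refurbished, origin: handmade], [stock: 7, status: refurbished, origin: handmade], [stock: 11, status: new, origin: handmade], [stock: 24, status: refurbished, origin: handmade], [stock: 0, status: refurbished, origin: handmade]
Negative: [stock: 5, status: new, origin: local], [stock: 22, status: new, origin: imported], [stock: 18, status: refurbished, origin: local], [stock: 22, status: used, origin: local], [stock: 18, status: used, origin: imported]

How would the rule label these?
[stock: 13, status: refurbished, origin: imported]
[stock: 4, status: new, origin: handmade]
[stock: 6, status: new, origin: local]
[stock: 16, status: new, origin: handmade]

The distinguishing property — origin is handmade — holds for all the 'Positive' cases and none of the 'Negative' cases.

Negative, Positive, Negative, Positive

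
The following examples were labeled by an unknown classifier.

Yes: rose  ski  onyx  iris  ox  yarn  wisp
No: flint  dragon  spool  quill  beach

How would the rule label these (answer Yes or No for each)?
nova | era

The distinguishing property — length ≤ 4 — holds for all the 'Yes' cases and none of the 'No' cases.
nova: length 4, matches → Yes.
era: length 3, matches → Yes.

Yes, Yes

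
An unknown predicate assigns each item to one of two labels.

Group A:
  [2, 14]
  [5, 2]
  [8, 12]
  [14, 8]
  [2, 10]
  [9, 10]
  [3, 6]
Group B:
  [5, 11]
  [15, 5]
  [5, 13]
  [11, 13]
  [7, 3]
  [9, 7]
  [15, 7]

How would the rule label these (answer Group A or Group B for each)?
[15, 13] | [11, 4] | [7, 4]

The pattern is that an item is 'Group A' exactly when: second is even.

Group B, Group A, Group A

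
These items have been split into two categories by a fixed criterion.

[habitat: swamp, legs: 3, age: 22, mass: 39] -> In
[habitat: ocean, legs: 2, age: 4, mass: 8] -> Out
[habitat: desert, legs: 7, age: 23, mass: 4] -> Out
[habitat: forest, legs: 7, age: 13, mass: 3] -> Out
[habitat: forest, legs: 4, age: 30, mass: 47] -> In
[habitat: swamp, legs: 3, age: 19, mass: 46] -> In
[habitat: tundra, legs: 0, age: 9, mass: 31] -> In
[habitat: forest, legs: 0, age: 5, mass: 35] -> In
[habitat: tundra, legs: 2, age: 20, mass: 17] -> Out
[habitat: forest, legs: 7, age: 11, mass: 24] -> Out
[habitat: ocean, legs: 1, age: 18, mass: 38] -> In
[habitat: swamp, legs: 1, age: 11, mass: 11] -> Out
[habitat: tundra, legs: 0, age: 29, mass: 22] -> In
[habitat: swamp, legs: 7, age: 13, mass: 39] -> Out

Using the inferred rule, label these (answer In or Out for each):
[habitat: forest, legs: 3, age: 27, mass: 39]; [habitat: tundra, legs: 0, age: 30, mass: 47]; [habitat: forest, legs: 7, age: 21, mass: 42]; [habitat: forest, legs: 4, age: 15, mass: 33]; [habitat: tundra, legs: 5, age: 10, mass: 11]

The classifier is using: mass ≥ 22 AND legs ≤ 4.

In, In, Out, In, Out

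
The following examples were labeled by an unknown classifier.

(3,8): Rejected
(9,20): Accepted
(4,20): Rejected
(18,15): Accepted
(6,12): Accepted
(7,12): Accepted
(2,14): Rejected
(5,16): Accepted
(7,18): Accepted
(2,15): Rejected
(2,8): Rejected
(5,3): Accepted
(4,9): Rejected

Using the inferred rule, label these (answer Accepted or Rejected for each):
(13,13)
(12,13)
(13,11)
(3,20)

Accepted, Accepted, Accepted, Rejected

The distinguishing property — first ≥ 5 — holds for all the 'Accepted' cases and none of the 'Rejected' cases.
(13,13): first 13, fits → Accepted.
(12,13): first 12, fits → Accepted.
(13,11): first 13, fits → Accepted.
(3,20): first 3, does not fit → Rejected.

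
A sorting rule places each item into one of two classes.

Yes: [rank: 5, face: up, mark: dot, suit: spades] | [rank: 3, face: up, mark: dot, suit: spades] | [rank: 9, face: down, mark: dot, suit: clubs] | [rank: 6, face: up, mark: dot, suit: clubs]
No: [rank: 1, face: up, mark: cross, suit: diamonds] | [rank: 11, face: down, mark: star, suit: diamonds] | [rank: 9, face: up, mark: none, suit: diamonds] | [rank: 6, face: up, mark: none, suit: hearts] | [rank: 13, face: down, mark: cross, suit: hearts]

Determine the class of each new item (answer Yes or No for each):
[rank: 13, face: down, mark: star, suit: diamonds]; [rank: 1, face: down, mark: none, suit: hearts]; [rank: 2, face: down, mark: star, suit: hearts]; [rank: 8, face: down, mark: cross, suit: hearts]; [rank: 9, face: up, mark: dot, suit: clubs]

No, No, No, No, Yes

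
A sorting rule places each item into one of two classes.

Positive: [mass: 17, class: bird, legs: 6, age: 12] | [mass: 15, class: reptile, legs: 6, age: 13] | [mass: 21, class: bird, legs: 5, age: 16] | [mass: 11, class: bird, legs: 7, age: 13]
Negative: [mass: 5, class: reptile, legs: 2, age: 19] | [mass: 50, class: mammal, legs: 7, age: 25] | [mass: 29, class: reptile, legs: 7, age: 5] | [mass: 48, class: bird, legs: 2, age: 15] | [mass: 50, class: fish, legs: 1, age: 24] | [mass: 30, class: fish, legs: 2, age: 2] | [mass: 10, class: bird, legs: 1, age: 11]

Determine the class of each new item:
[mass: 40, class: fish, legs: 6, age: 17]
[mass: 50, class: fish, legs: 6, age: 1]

Negative, Negative

Every 'Positive' example satisfies: mass ≤ 21 AND legs ≥ 5. None of the 'Negative' examples do.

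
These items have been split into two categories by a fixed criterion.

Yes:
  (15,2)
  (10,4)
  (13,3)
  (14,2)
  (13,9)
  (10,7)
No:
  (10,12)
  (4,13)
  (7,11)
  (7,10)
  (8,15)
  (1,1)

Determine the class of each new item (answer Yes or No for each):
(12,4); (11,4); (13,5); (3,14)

Yes, Yes, Yes, No

'Yes' ⟺ first > second.
(12,4): Yes (12 > 4).
(11,4): Yes (11 > 4).
(13,5): Yes (13 > 5).
(3,14): No (3 < 14).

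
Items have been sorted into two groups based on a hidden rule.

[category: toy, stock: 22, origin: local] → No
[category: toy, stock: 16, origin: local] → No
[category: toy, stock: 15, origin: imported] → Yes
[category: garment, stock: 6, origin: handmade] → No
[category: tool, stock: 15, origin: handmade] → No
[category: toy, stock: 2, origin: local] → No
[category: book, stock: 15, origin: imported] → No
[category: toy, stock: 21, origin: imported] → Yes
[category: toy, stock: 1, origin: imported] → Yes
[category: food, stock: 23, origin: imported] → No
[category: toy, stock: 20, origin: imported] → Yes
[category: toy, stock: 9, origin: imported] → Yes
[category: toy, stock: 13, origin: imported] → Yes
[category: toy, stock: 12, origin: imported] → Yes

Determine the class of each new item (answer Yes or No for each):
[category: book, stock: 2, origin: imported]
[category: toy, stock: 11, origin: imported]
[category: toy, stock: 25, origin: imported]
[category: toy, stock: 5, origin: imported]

No, Yes, Yes, Yes

The pattern is that an item is 'Yes' exactly when: origin is imported AND category is toy.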